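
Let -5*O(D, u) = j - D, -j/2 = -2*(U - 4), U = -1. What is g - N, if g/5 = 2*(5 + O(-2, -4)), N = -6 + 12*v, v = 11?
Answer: -40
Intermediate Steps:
j = -20 (j = -(-4)*(-1 - 4) = -(-4)*(-5) = -2*10 = -20)
O(D, u) = 4 + D/5 (O(D, u) = -(-20 - D)/5 = 4 + D/5)
N = 126 (N = -6 + 12*11 = -6 + 132 = 126)
g = 86 (g = 5*(2*(5 + (4 + (⅕)*(-2)))) = 5*(2*(5 + (4 - ⅖))) = 5*(2*(5 + 18/5)) = 5*(2*(43/5)) = 5*(86/5) = 86)
g - N = 86 - 1*126 = 86 - 126 = -40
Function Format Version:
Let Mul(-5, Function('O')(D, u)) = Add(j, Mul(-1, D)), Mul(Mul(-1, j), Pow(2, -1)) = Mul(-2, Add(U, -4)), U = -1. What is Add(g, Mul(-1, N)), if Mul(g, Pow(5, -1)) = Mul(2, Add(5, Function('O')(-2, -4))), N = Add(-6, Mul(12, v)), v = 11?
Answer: -40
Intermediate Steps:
j = -20 (j = Mul(-2, Mul(-2, Add(-1, -4))) = Mul(-2, Mul(-2, -5)) = Mul(-2, 10) = -20)
Function('O')(D, u) = Add(4, Mul(Rational(1, 5), D)) (Function('O')(D, u) = Mul(Rational(-1, 5), Add(-20, Mul(-1, D))) = Add(4, Mul(Rational(1, 5), D)))
N = 126 (N = Add(-6, Mul(12, 11)) = Add(-6, 132) = 126)
g = 86 (g = Mul(5, Mul(2, Add(5, Add(4, Mul(Rational(1, 5), -2))))) = Mul(5, Mul(2, Add(5, Add(4, Rational(-2, 5))))) = Mul(5, Mul(2, Add(5, Rational(18, 5)))) = Mul(5, Mul(2, Rational(43, 5))) = Mul(5, Rational(86, 5)) = 86)
Add(g, Mul(-1, N)) = Add(86, Mul(-1, 126)) = Add(86, -126) = -40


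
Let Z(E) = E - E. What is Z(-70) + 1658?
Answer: 1658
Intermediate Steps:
Z(E) = 0
Z(-70) + 1658 = 0 + 1658 = 1658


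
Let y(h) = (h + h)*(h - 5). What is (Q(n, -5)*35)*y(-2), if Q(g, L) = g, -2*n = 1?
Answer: -490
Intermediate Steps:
n = -½ (n = -½*1 = -½ ≈ -0.50000)
y(h) = 2*h*(-5 + h) (y(h) = (2*h)*(-5 + h) = 2*h*(-5 + h))
(Q(n, -5)*35)*y(-2) = (-½*35)*(2*(-2)*(-5 - 2)) = -35*(-2)*(-7) = -35/2*28 = -490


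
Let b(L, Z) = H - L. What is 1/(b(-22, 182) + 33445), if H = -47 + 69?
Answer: 1/33489 ≈ 2.9861e-5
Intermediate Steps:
H = 22
b(L, Z) = 22 - L
1/(b(-22, 182) + 33445) = 1/((22 - 1*(-22)) + 33445) = 1/((22 + 22) + 33445) = 1/(44 + 33445) = 1/33489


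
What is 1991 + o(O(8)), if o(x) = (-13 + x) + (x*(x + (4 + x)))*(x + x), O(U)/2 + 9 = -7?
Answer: -120934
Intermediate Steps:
O(U) = -32 (O(U) = -18 + 2*(-7) = -18 - 14 = -32)
o(x) = -13 + x + 2*x²*(4 + 2*x) (o(x) = (-13 + x) + (x*(4 + 2*x))*(2*x) = (-13 + x) + 2*x²*(4 + 2*x) = -13 + x + 2*x²*(4 + 2*x))
1991 + o(O(8)) = 1991 + (-13 - 32 + 4*(-32)³ + 8*(-32)²) = 1991 + (-13 - 32 + 4*(-32768) + 8*1024) = 1991 + (-13 - 32 - 131072 + 8192) = 1991 - 122925 = -120934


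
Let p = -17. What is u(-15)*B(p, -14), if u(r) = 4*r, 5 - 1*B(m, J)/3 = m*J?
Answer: 41940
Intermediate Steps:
B(m, J) = 15 - 3*J*m (B(m, J) = 15 - 3*m*J = 15 - 3*J*m)
u(-15)*B(p, -14) = (4*(-15))*(15 - 3*(-14)*(-17)) = -60*(15 - 714) = -60*(-699) = 41940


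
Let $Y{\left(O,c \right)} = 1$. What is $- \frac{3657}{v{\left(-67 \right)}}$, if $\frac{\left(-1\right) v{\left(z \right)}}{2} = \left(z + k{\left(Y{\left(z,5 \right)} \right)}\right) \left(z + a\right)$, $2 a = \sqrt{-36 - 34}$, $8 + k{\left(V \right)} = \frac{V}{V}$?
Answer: $\frac{245019}{666962} + \frac{3657 i \sqrt{70}}{1333924} \approx 0.36737 + 0.022937 i$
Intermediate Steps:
$k{\left(V \right)} = -7$ ($k{\left(V \right)} = -8 + \frac{V}{V} = -8 + 1 = -7$)
$a = \frac{i \sqrt{70}}{2}$ ($a = \frac{\sqrt{-36 - 34}}{2} = \frac{\sqrt{-70}}{2} = \frac{i \sqrt{70}}{2} \approx 4.1833 i$)
$v{\left(z \right)} = - 2 \left(-7 + z\right) \left(z + \frac{i \sqrt{70}}{2}\right)$ ($v{\left(z \right)} = - 2 \left(z - 7\right) \left(z + \frac{i \sqrt{70}}{2}\right) = - 2 \left(-7 + z\right) \left(z + \frac{i \sqrt{70}}{2}\right)$)
$- \frac{3657}{v{\left(-67 \right)}} = - \frac{3657}{- 2 \left(-67\right)^{2} + 14 \left(-67\right) + 7 i \sqrt{70} - i \left(-67\right) \sqrt{70}} = - \frac{3657}{\left(-2\right) 4489 - 938 + 7 i \sqrt{70} + 67 i \sqrt{70}} = - \frac{3657}{-8978 - 938 + 7 i \sqrt{70} + 67 i \sqrt{70}} = - \frac{3657}{-9916 + 74 i \sqrt{70}}$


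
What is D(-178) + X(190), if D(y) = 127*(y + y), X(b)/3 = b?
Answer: -44642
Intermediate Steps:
X(b) = 3*b
D(y) = 254*y (D(y) = 127*(2*y) = 254*y)
D(-178) + X(190) = 254*(-178) + 3*190 = -45212 + 570 = -44642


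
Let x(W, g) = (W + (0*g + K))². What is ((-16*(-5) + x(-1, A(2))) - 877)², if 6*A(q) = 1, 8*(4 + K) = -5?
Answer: 2399334289/4096 ≈ 5.8578e+5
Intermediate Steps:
K = -37/8 (K = -4 + (⅛)*(-5) = -4 - 5/8 = -37/8 ≈ -4.6250)
A(q) = ⅙ (A(q) = (⅙)*1 = ⅙)
x(W, g) = (-37/8 + W)² (x(W, g) = (W + (0*g - 37/8))² = (W + (0 - 37/8))² = (W - 37/8)² = (-37/8 + W)²)
((-16*(-5) + x(-1, A(2))) - 877)² = ((-16*(-5) + (-37 + 8*(-1))²/64) - 877)² = ((80 + (-37 - 8)²/64) - 877)² = ((80 + (1/64)*(-45)²) - 877)² = ((80 + (1/64)*2025) - 877)² = ((80 + 2025/64) - 877)² = (7145/64 - 877)² = (-48983/64)² = 2399334289/4096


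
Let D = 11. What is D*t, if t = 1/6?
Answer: 11/6 ≈ 1.8333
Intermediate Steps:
t = ⅙ ≈ 0.16667
D*t = 11*(⅙) = 11/6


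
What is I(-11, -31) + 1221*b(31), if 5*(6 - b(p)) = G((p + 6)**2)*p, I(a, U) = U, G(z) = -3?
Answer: 150028/5 ≈ 30006.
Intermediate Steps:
b(p) = 6 + 3*p/5 (b(p) = 6 - (-3)*p/5 = 6 + 3*p/5)
I(-11, -31) + 1221*b(31) = -31 + 1221*(6 + (3/5)*31) = -31 + 1221*(6 + 93/5) = -31 + 1221*(123/5) = -31 + 150183/5 = 150028/5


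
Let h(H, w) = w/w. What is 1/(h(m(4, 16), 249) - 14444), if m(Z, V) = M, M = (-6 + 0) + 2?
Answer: -1/14443 ≈ -6.9238e-5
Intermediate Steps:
M = -4 (M = -6 + 2 = -4)
m(Z, V) = -4
h(H, w) = 1
1/(h(m(4, 16), 249) - 14444) = 1/(1 - 14444) = 1/(-14443) = -1/14443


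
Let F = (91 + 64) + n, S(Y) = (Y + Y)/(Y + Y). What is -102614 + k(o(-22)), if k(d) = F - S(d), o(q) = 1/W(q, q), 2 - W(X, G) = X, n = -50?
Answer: -102510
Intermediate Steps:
S(Y) = 1 (S(Y) = (2*Y)/((2*Y)) = (2*Y)*(1/(2*Y)) = 1)
W(X, G) = 2 - X
o(q) = 1/(2 - q)
F = 105 (F = (91 + 64) - 50 = 155 - 50 = 105)
k(d) = 104 (k(d) = 105 - 1*1 = 105 - 1 = 104)
-102614 + k(o(-22)) = -102614 + 104 = -102510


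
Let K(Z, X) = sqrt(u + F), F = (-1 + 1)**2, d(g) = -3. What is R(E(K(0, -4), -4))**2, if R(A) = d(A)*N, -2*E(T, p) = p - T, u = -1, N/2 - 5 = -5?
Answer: 0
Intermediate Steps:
N = 0 (N = 10 + 2*(-5) = 10 - 10 = 0)
F = 0 (F = 0**2 = 0)
K(Z, X) = I (K(Z, X) = sqrt(-1 + 0) = sqrt(-1) = I)
E(T, p) = T/2 - p/2 (E(T, p) = -(p - T)/2 = T/2 - p/2)
R(A) = 0 (R(A) = -3*0 = 0)
R(E(K(0, -4), -4))**2 = 0**2 = 0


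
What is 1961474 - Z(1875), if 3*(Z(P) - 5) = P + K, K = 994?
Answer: 5881538/3 ≈ 1.9605e+6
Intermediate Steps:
Z(P) = 1009/3 + P/3 (Z(P) = 5 + (P + 994)/3 = 5 + (994 + P)/3 = 5 + (994/3 + P/3) = 1009/3 + P/3)
1961474 - Z(1875) = 1961474 - (1009/3 + (1/3)*1875) = 1961474 - (1009/3 + 625) = 1961474 - 1*2884/3 = 1961474 - 2884/3 = 5881538/3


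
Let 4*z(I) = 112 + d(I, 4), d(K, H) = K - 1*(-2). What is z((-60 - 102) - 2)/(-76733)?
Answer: 25/153466 ≈ 0.00016290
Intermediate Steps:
d(K, H) = 2 + K (d(K, H) = K + 2 = 2 + K)
z(I) = 57/2 + I/4 (z(I) = (112 + (2 + I))/4 = (114 + I)/4 = 57/2 + I/4)
z((-60 - 102) - 2)/(-76733) = (57/2 + ((-60 - 102) - 2)/4)/(-76733) = (57/2 + (-162 - 2)/4)*(-1/76733) = (57/2 + (¼)*(-164))*(-1/76733) = (57/2 - 41)*(-1/76733) = -25/2*(-1/76733) = 25/153466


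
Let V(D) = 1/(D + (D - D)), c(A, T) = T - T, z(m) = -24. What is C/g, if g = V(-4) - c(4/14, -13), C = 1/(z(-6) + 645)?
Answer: -4/621 ≈ -0.0064412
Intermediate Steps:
c(A, T) = 0
V(D) = 1/D (V(D) = 1/(D + 0) = 1/D)
C = 1/621 (C = 1/(-24 + 645) = 1/621 ≈ 0.0016103)
g = -¼ (g = 1/(-4) - 1*0 = -¼ + 0 = -¼ ≈ -0.25000)
C/g = 1/(621*(-¼)) = (1/621)*(-4) = -4/621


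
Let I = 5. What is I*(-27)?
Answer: -135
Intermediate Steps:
I*(-27) = 5*(-27) = -135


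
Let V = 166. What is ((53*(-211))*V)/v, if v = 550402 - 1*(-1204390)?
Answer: -928189/877396 ≈ -1.0579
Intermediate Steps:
v = 1754792 (v = 550402 + 1204390 = 1754792)
((53*(-211))*V)/v = ((53*(-211))*166)/1754792 = -11183*166*(1/1754792) = -1856378*1/1754792 = -928189/877396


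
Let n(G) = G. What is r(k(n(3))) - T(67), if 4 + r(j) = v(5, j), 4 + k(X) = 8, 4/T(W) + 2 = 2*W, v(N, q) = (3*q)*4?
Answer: 1451/33 ≈ 43.970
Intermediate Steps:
v(N, q) = 12*q
T(W) = 4/(-2 + 2*W)
k(X) = 4 (k(X) = -4 + 8 = 4)
r(j) = -4 + 12*j
r(k(n(3))) - T(67) = (-4 + 12*4) - 2/(-1 + 67) = (-4 + 48) - 2/66 = 44 - 2/66 = 44 - 1*1/33 = 44 - 1/33 = 1451/33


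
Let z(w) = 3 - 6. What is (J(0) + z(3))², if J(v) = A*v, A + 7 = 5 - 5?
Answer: 9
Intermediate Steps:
A = -7 (A = -7 + (5 - 5) = -7 + 0 = -7)
J(v) = -7*v
z(w) = -3
(J(0) + z(3))² = (-7*0 - 3)² = (0 - 3)² = (-3)² = 9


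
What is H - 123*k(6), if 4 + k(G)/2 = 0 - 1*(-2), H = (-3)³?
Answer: 465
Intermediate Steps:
H = -27
k(G) = -4 (k(G) = -8 + 2*(0 - 1*(-2)) = -8 + 2*(0 + 2) = -8 + 2*2 = -8 + 4 = -4)
H - 123*k(6) = -27 - 123*(-4) = -27 + 492 = 465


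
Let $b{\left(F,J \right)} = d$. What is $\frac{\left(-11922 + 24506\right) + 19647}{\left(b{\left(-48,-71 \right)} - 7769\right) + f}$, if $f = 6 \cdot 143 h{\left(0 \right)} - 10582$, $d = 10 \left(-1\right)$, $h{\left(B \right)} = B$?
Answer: $- \frac{32231}{18361} \approx -1.7554$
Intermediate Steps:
$d = -10$
$b{\left(F,J \right)} = -10$
$f = -10582$ ($f = 6 \cdot 143 \cdot 0 - 10582 = 858 \cdot 0 - 10582 = 0 - 10582 = -10582$)
$\frac{\left(-11922 + 24506\right) + 19647}{\left(b{\left(-48,-71 \right)} - 7769\right) + f} = \frac{\left(-11922 + 24506\right) + 19647}{\left(-10 - 7769\right) - 10582} = \frac{12584 + 19647}{\left(-10 - 7769\right) - 10582} = \frac{32231}{-7779 - 10582} = \frac{32231}{-18361} = 32231 \left(- \frac{1}{18361}\right) = - \frac{32231}{18361}$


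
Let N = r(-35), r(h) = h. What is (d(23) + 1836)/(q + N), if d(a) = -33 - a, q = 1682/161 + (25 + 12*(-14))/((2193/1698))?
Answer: -209489980/15920661 ≈ -13.158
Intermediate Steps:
N = -35
q = -11801476/117691 (q = 1682*(1/161) + (25 - 168)/((2193*(1/1698))) = 1682/161 - 143/731/566 = 1682/161 - 143*566/731 = 1682/161 - 80938/731 = -11801476/117691 ≈ -100.28)
(d(23) + 1836)/(q + N) = ((-33 - 1*23) + 1836)/(-11801476/117691 - 35) = ((-33 - 23) + 1836)/(-15920661/117691) = (-56 + 1836)*(-117691/15920661) = 1780*(-117691/15920661) = -209489980/15920661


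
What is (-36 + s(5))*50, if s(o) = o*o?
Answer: -550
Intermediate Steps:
s(o) = o²
(-36 + s(5))*50 = (-36 + 5²)*50 = (-36 + 25)*50 = -11*50 = -550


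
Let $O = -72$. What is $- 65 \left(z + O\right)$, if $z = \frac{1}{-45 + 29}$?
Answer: $\frac{74945}{16} \approx 4684.1$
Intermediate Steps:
$z = - \frac{1}{16}$ ($z = \frac{1}{-16} = - \frac{1}{16} \approx -0.0625$)
$- 65 \left(z + O\right) = - 65 \left(- \frac{1}{16} - 72\right) = \left(-65\right) \left(- \frac{1153}{16}\right) = \frac{74945}{16}$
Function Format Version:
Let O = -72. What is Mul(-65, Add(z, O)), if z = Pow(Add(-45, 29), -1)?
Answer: Rational(74945, 16) ≈ 4684.1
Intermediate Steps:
z = Rational(-1, 16) (z = Pow(-16, -1) = Rational(-1, 16) ≈ -0.062500)
Mul(-65, Add(z, O)) = Mul(-65, Add(Rational(-1, 16), -72)) = Mul(-65, Rational(-1153, 16)) = Rational(74945, 16)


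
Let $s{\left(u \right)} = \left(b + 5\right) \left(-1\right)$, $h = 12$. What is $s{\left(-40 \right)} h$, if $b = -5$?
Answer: $0$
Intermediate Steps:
$s{\left(u \right)} = 0$ ($s{\left(u \right)} = \left(-5 + 5\right) \left(-1\right) = 0 \left(-1\right) = 0$)
$s{\left(-40 \right)} h = 0 \cdot 12 = 0$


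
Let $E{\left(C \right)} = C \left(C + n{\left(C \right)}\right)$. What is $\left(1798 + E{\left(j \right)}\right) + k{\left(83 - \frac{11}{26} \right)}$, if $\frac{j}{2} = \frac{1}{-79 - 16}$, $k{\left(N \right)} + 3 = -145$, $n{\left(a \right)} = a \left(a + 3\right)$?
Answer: $\frac{1414670262}{857375} \approx 1650.0$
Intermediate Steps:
$n{\left(a \right)} = a \left(3 + a\right)$
$k{\left(N \right)} = -148$ ($k{\left(N \right)} = -3 - 145 = -148$)
$j = - \frac{2}{95}$ ($j = \frac{2}{-79 - 16} = \frac{2}{-95} = 2 \left(- \frac{1}{95}\right) = - \frac{2}{95} \approx -0.021053$)
$E{\left(C \right)} = C \left(C + C \left(3 + C\right)\right)$
$\left(1798 + E{\left(j \right)}\right) + k{\left(83 - \frac{11}{26} \right)} = \left(1798 + \left(- \frac{2}{95}\right)^{2} \left(4 - \frac{2}{95}\right)\right) - 148 = \left(1798 + \frac{4}{9025} \cdot \frac{378}{95}\right) - 148 = \left(1798 + \frac{1512}{857375}\right) - 148 = \frac{1541561762}{857375} - 148 = \frac{1414670262}{857375}$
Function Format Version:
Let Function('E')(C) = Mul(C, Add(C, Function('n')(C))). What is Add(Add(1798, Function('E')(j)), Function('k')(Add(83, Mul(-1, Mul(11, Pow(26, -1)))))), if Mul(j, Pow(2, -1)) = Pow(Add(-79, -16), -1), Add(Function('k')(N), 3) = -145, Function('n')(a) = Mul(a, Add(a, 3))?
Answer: Rational(1414670262, 857375) ≈ 1650.0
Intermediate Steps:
Function('n')(a) = Mul(a, Add(3, a))
Function('k')(N) = -148 (Function('k')(N) = Add(-3, -145) = -148)
j = Rational(-2, 95) (j = Mul(2, Pow(Add(-79, -16), -1)) = Mul(2, Pow(-95, -1)) = Mul(2, Rational(-1, 95)) = Rational(-2, 95) ≈ -0.021053)
Function('E')(C) = Mul(C, Add(C, Mul(C, Add(3, C))))
Add(Add(1798, Function('E')(j)), Function('k')(Add(83, Mul(-1, Mul(11, Pow(26, -1)))))) = Add(Add(1798, Mul(Pow(Rational(-2, 95), 2), Add(4, Rational(-2, 95)))), -148) = Add(Add(1798, Mul(Rational(4, 9025), Rational(378, 95))), -148) = Add(Add(1798, Rational(1512, 857375)), -148) = Add(Rational(1541561762, 857375), -148) = Rational(1414670262, 857375)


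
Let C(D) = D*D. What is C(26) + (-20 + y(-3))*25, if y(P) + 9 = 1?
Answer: -24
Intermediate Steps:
C(D) = D²
y(P) = -8 (y(P) = -9 + 1 = -8)
C(26) + (-20 + y(-3))*25 = 26² + (-20 - 8)*25 = 676 - 28*25 = 676 - 700 = -24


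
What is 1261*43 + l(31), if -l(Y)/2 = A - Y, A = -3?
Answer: 54291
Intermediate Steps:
l(Y) = 6 + 2*Y (l(Y) = -2*(-3 - Y) = 6 + 2*Y)
1261*43 + l(31) = 1261*43 + (6 + 2*31) = 54223 + (6 + 62) = 54223 + 68 = 54291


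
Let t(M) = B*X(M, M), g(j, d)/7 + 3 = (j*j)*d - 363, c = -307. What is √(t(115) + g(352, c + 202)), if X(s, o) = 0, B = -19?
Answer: I*√91072002 ≈ 9543.2*I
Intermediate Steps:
g(j, d) = -2562 + 7*d*j² (g(j, d) = -21 + 7*((j*j)*d - 363) = -21 + 7*(j²*d - 363) = -21 + 7*(d*j² - 363) = -21 + 7*(-363 + d*j²) = -21 + (-2541 + 7*d*j²) = -2562 + 7*d*j²)
t(M) = 0 (t(M) = -19*0 = 0)
√(t(115) + g(352, c + 202)) = √(0 + (-2562 + 7*(-307 + 202)*352²)) = √(0 + (-2562 + 7*(-105)*123904)) = √(0 + (-2562 - 91069440)) = √(0 - 91072002) = √(-91072002) = I*√91072002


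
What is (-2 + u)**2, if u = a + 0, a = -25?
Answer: 729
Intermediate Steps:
u = -25 (u = -25 + 0 = -25)
(-2 + u)**2 = (-2 - 25)**2 = (-27)**2 = 729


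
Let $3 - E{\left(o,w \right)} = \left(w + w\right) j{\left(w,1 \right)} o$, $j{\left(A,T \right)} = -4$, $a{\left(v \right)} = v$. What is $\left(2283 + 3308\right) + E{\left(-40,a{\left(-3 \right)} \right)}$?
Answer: $6554$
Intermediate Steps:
$E{\left(o,w \right)} = 3 + 8 o w$ ($E{\left(o,w \right)} = 3 - \left(w + w\right) \left(-4\right) o = 3 - 2 w \left(-4\right) o = 3 - - 8 w o = 3 - - 8 o w = 3 + 8 o w$)
$\left(2283 + 3308\right) + E{\left(-40,a{\left(-3 \right)} \right)} = \left(2283 + 3308\right) + \left(3 + 8 \left(-40\right) \left(-3\right)\right) = 5591 + \left(3 + 960\right) = 5591 + 963 = 6554$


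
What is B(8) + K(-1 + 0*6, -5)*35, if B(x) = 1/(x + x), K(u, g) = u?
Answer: -559/16 ≈ -34.938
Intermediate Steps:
B(x) = 1/(2*x)
B(8) + K(-1 + 0*6, -5)*35 = (½)/8 + (-1 + 0*6)*35 = (½)*(⅛) + (-1 + 0)*35 = 1/16 - 1*35 = 1/16 - 35 = -559/16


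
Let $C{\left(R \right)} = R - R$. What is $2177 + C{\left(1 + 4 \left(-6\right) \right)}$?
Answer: $2177$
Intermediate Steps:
$C{\left(R \right)} = 0$
$2177 + C{\left(1 + 4 \left(-6\right) \right)} = 2177 + 0 = 2177$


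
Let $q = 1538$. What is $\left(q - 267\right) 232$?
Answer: $294872$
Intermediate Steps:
$\left(q - 267\right) 232 = \left(1538 - 267\right) 232 = 1271 \cdot 232 = 294872$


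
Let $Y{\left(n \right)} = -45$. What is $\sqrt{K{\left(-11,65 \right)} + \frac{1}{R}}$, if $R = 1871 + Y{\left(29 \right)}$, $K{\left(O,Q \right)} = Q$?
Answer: $\frac{\sqrt{216729766}}{1826} \approx 8.0623$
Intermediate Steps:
$R = 1826$ ($R = 1871 - 45 = 1826$)
$\sqrt{K{\left(-11,65 \right)} + \frac{1}{R}} = \sqrt{65 + \frac{1}{1826}} = \sqrt{\frac{118691}{1826}} = \frac{\sqrt{216729766}}{1826}$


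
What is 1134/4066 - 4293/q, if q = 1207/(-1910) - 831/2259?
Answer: 12553210698417/2923334053 ≈ 4294.1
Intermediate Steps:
q = -1437941/1438230 (q = 1207*(-1/1910) - 831*1/2259 = -1207/1910 - 277/753 = -1437941/1438230 ≈ -0.99980)
1134/4066 - 4293/q = 1134/4066 - 4293/(-1437941/1438230) = 1134*(1/4066) - 4293*(-1438230/1437941) = 567/2033 + 6174321390/1437941 = 12553210698417/2923334053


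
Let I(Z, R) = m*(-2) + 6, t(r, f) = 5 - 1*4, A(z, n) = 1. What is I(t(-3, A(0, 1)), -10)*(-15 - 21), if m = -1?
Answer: -288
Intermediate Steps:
t(r, f) = 1 (t(r, f) = 5 - 4 = 1)
I(Z, R) = 8 (I(Z, R) = -1*(-2) + 6 = 2 + 6 = 8)
I(t(-3, A(0, 1)), -10)*(-15 - 21) = 8*(-15 - 21) = 8*(-36) = -288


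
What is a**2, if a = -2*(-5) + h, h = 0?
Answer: 100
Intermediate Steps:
a = 10 (a = -2*(-5) + 0 = 10 + 0 = 10)
a**2 = 10**2 = 100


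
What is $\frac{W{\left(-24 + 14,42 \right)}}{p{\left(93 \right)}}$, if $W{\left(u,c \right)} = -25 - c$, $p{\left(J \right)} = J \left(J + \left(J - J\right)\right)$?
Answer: $- \frac{67}{8649} \approx -0.0077466$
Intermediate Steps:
$p{\left(J \right)} = J^{2}$ ($p{\left(J \right)} = J \left(J + 0\right) = J J = J^{2}$)
$\frac{W{\left(-24 + 14,42 \right)}}{p{\left(93 \right)}} = \frac{-25 - 42}{93^{2}} = \frac{-25 - 42}{8649} = \left(-67\right) \frac{1}{8649} = - \frac{67}{8649}$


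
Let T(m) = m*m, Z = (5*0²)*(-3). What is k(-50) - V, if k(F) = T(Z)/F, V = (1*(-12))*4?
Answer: 48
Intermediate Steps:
V = -48 (V = -12*4 = -48)
Z = 0 (Z = (5*0)*(-3) = 0*(-3) = 0)
T(m) = m²
k(F) = 0 (k(F) = 0²/F = 0/F = 0)
k(-50) - V = 0 - 1*(-48) = 0 + 48 = 48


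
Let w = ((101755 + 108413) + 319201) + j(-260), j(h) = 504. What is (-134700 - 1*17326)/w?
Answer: -152026/529873 ≈ -0.28691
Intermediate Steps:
w = 529873 (w = ((101755 + 108413) + 319201) + 504 = (210168 + 319201) + 504 = 529369 + 504 = 529873)
(-134700 - 1*17326)/w = (-134700 - 1*17326)/529873 = (-134700 - 17326)*(1/529873) = -152026*1/529873 = -152026/529873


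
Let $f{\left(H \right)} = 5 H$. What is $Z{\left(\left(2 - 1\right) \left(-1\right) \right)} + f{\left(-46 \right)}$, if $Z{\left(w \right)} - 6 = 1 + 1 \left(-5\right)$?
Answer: $-228$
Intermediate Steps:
$Z{\left(w \right)} = 2$ ($Z{\left(w \right)} = 6 + \left(1 + 1 \left(-5\right)\right) = 6 + \left(1 - 5\right) = 6 - 4 = 2$)
$Z{\left(\left(2 - 1\right) \left(-1\right) \right)} + f{\left(-46 \right)} = 2 + 5 \left(-46\right) = 2 - 230 = -228$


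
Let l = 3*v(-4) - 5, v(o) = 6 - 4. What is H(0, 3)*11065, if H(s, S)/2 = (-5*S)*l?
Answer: -331950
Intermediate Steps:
v(o) = 2
l = 1 (l = 3*2 - 5 = 6 - 5 = 1)
H(s, S) = -10*S (H(s, S) = 2*(-5*S*1) = 2*(-5*S) = -10*S)
H(0, 3)*11065 = -10*3*11065 = -30*11065 = -331950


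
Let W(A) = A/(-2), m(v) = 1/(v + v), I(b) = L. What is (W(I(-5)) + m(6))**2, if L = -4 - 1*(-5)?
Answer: 25/144 ≈ 0.17361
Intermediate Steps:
L = 1 (L = -4 + 5 = 1)
I(b) = 1
m(v) = 1/(2*v)
W(A) = -A/2 (W(A) = A*(-1/2) = -A/2)
(W(I(-5)) + m(6))**2 = (-1/2*1 + (1/2)/6)**2 = (-1/2 + (1/2)*(1/6))**2 = (-1/2 + 1/12)**2 = (-5/12)**2 = 25/144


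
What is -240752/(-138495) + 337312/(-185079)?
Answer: -719295344/8544172035 ≈ -0.084185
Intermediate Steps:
-240752/(-138495) + 337312/(-185079) = -240752*(-1/138495) + 337312*(-1/185079) = 240752/138495 - 337312/185079 = -719295344/8544172035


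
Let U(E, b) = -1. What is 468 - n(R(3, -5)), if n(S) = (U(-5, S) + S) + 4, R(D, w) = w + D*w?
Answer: 485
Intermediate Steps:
n(S) = 3 + S (n(S) = (-1 + S) + 4 = 3 + S)
468 - n(R(3, -5)) = 468 - (3 - 5*(1 + 3)) = 468 - (3 - 5*4) = 468 - (3 - 20) = 468 - 1*(-17) = 468 + 17 = 485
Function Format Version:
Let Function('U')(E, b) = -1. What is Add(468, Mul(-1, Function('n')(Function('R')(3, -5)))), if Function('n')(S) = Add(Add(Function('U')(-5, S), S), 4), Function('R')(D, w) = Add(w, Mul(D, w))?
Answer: 485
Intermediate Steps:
Function('n')(S) = Add(3, S) (Function('n')(S) = Add(Add(-1, S), 4) = Add(3, S))
Add(468, Mul(-1, Function('n')(Function('R')(3, -5)))) = Add(468, Mul(-1, Add(3, Mul(-5, Add(1, 3))))) = Add(468, Mul(-1, Add(3, Mul(-5, 4)))) = Add(468, Mul(-1, Add(3, -20))) = Add(468, Mul(-1, -17)) = Add(468, 17) = 485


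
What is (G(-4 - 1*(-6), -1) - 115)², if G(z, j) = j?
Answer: 13456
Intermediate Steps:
(G(-4 - 1*(-6), -1) - 115)² = (-1 - 115)² = (-116)² = 13456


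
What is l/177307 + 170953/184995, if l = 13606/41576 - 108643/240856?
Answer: 37941322640192609017/41057836281251669880 ≈ 0.92409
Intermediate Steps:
l = -154981829/1251728632 (l = 13606*(1/41576) - 108643*1/240856 = 6803/20788 - 108643/240856 = -154981829/1251728632 ≈ -0.12381)
l/177307 + 170953/184995 = -154981829/1251728632/177307 + 170953/184995 = -154981829/1251728632*1/177307 + 170953*(1/184995) = -154981829/221940248554024 + 170953/184995 = 37941322640192609017/41057836281251669880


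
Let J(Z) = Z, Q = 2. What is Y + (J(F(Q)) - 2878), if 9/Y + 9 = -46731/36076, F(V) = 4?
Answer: -355923798/123805 ≈ -2874.9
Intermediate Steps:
Y = -108228/123805 (Y = 9/(-9 - 46731/36076) = 9/(-371415/36076) = 9*(-36076/371415) = -108228/123805 ≈ -0.87418)
Y + (J(F(Q)) - 2878) = -108228/123805 + (4 - 2878) = -108228/123805 - 2874 = -355923798/123805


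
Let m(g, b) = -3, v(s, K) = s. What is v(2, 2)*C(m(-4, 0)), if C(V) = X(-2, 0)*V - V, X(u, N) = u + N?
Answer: 18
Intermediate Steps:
X(u, N) = N + u
C(V) = -3*V (C(V) = (0 - 2)*V - V = -2*V - V = -3*V)
v(2, 2)*C(m(-4, 0)) = 2*(-3*(-3)) = 2*9 = 18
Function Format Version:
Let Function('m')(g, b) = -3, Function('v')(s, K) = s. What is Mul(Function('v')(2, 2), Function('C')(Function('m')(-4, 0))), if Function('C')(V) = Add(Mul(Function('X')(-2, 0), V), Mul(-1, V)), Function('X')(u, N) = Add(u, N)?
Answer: 18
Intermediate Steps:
Function('X')(u, N) = Add(N, u)
Function('C')(V) = Mul(-3, V) (Function('C')(V) = Add(Mul(Add(0, -2), V), Mul(-1, V)) = Add(Mul(-2, V), Mul(-1, V)) = Mul(-3, V))
Mul(Function('v')(2, 2), Function('C')(Function('m')(-4, 0))) = Mul(2, Mul(-3, -3)) = Mul(2, 9) = 18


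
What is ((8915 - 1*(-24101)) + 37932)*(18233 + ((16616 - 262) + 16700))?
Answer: 3638710076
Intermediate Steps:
((8915 - 1*(-24101)) + 37932)*(18233 + ((16616 - 262) + 16700)) = ((8915 + 24101) + 37932)*(18233 + (16354 + 16700)) = (33016 + 37932)*(18233 + 33054) = 70948*51287 = 3638710076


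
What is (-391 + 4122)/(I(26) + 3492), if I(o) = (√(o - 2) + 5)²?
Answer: 13211471/12536281 - 74620*√6/12536281 ≈ 1.0393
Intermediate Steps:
I(o) = (5 + √(-2 + o))² (I(o) = (√(-2 + o) + 5)² = (5 + √(-2 + o))²)
(-391 + 4122)/(I(26) + 3492) = (-391 + 4122)/((5 + √(-2 + 26))² + 3492) = 3731/((5 + √24)² + 3492) = 3731/((5 + 2*√6)² + 3492) = 3731/(3492 + (5 + 2*√6)²)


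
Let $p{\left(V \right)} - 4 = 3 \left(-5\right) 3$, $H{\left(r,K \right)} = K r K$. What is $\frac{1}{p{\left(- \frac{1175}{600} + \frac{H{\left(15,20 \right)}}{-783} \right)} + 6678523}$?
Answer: $\frac{1}{6678482} \approx 1.4973 \cdot 10^{-7}$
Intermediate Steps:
$H{\left(r,K \right)} = r K^{2}$
$p{\left(V \right)} = -41$ ($p{\left(V \right)} = 4 + 3 \left(-5\right) 3 = 4 - 45 = -41$)
$\frac{1}{p{\left(- \frac{1175}{600} + \frac{H{\left(15,20 \right)}}{-783} \right)} + 6678523} = \frac{1}{-41 + 6678523} = \frac{1}{6678482}$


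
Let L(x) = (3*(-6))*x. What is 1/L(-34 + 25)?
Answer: 1/162 ≈ 0.0061728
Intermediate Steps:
L(x) = -18*x
1/L(-34 + 25) = 1/(-18*(-34 + 25)) = 1/(-18*(-9)) = 1/162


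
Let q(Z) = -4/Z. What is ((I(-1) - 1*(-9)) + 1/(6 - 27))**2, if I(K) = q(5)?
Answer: 732736/11025 ≈ 66.461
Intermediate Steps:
I(K) = -4/5
((I(-1) - 1*(-9)) + 1/(6 - 27))**2 = ((-4/5 - 1*(-9)) + 1/(6 - 27))**2 = ((-4/5 + 9) + 1/(-21))**2 = (41/5 - 1/21)**2 = (856/105)**2 = 732736/11025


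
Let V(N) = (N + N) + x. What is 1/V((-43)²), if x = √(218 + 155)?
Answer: 3698/13674831 - √373/13674831 ≈ 0.00026901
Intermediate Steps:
x = √373 ≈ 19.313
V(N) = √373 + 2*N (V(N) = (N + N) + √373 = 2*N + √373 = √373 + 2*N)
1/V((-43)²) = 1/(√373 + 2*(-43)²) = 1/(√373 + 2*1849) = 1/(√373 + 3698) = 1/(3698 + √373)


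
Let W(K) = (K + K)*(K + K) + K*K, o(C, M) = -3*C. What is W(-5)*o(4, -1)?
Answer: -1500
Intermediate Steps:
W(K) = 5*K**2 (W(K) = (2*K)*(2*K) + K**2 = 4*K**2 + K**2 = 5*K**2)
W(-5)*o(4, -1) = (5*(-5)**2)*(-3*4) = (5*25)*(-12) = 125*(-12) = -1500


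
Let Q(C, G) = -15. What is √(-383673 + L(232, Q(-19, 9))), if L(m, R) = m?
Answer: I*√383441 ≈ 619.23*I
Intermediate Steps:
√(-383673 + L(232, Q(-19, 9))) = √(-383673 + 232) = √(-383441) = I*√383441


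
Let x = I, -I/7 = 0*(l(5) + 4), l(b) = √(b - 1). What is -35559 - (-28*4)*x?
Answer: -35559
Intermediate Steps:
l(b) = √(-1 + b)
I = 0 (I = -0*(√(-1 + 5) + 4) = -0*(√4 + 4) = -0*(2 + 4) = -0*6 = -7*0 = 0)
x = 0
-35559 - (-28*4)*x = -35559 - (-28*4)*0 = -35559 - (-112)*0 = -35559 - 1*0 = -35559 + 0 = -35559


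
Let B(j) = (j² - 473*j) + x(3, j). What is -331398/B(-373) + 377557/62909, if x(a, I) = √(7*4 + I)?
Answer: 10339070158933519/2088093388053827 + 110466*I*√345/33192283903 ≈ 4.9514 + 6.1816e-5*I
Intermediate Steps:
x(a, I) = √(28 + I)
B(j) = j² + √(28 + j) - 473*j (B(j) = (j² - 473*j) + √(28 + j) = j² + √(28 + j) - 473*j)
-331398/B(-373) + 377557/62909 = -331398/((-373)² + √(28 - 373) - 473*(-373)) + 377557/62909 = -331398/(139129 + √(-345) + 176429) + 377557*(1/62909) = -331398/(139129 + I*√345 + 176429) + 377557/62909 = -331398/(315558 + I*√345) + 377557/62909 = 377557/62909 - 331398/(315558 + I*√345)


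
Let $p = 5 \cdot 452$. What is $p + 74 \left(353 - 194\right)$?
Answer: $14026$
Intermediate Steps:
$p = 2260$
$p + 74 \left(353 - 194\right) = 2260 + 74 \left(353 - 194\right) = 2260 + 74 \cdot 159 = 2260 + 11766 = 14026$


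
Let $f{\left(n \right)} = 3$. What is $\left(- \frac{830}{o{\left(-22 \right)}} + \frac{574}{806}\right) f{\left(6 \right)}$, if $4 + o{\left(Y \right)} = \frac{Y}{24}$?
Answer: $\frac{12092439}{23777} \approx 508.58$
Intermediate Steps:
$o{\left(Y \right)} = -4 + \frac{Y}{24}$
$\left(- \frac{830}{o{\left(-22 \right)}} + \frac{574}{806}\right) f{\left(6 \right)} = \left(- \frac{830}{-4 + \frac{1}{24} \left(-22\right)} + \frac{574}{806}\right) 3 = \left(- \frac{830}{-4 - \frac{11}{12}} + 574 \cdot \frac{1}{806}\right) 3 = \left(- \frac{830}{- \frac{59}{12}} + \frac{287}{403}\right) 3 = \left(\left(-830\right) \left(- \frac{12}{59}\right) + \frac{287}{403}\right) 3 = \left(\frac{9960}{59} + \frac{287}{403}\right) 3 = \frac{4030813}{23777} \cdot 3 = \frac{12092439}{23777}$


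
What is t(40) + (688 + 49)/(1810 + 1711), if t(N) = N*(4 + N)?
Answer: 6197697/3521 ≈ 1760.2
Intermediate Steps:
t(40) + (688 + 49)/(1810 + 1711) = 40*(4 + 40) + (688 + 49)/(1810 + 1711) = 40*44 + 737/3521 = 1760 + 737*(1/3521) = 1760 + 737/3521 = 6197697/3521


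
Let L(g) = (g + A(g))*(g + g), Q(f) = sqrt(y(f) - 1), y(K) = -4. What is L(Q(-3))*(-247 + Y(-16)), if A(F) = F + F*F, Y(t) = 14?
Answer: 4660 + 2330*I*sqrt(5) ≈ 4660.0 + 5210.0*I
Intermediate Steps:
A(F) = F + F**2
Q(f) = I*sqrt(5) (Q(f) = sqrt(-4 - 1) = sqrt(-5) = I*sqrt(5))
L(g) = 2*g*(g + g*(1 + g)) (L(g) = (g + g*(1 + g))*(g + g) = (g + g*(1 + g))*(2*g) = 2*g*(g + g*(1 + g)))
L(Q(-3))*(-247 + Y(-16)) = (2*(I*sqrt(5))**2*(2 + I*sqrt(5)))*(-247 + 14) = (2*(-5)*(2 + I*sqrt(5)))*(-233) = (-20 - 10*I*sqrt(5))*(-233) = 4660 + 2330*I*sqrt(5)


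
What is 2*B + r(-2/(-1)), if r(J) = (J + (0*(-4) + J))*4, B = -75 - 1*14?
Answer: -162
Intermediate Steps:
B = -89 (B = -75 - 14 = -89)
r(J) = 8*J (r(J) = (J + (0 + J))*4 = (J + J)*4 = (2*J)*4 = 8*J)
2*B + r(-2/(-1)) = 2*(-89) + 8*(-2/(-1)) = -178 + 8*(-2*(-1)) = -178 + 8*2 = -178 + 16 = -162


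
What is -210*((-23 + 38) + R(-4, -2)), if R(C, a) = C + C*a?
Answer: -3990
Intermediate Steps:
-210*((-23 + 38) + R(-4, -2)) = -210*((-23 + 38) - 4*(1 - 2)) = -210*(15 - 4*(-1)) = -210*(15 + 4) = -210*19 = -3990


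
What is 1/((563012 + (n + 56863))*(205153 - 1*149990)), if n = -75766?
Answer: 1/30014684767 ≈ 3.3317e-11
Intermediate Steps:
1/((563012 + (n + 56863))*(205153 - 1*149990)) = 1/((563012 + (-75766 + 56863))*(205153 - 1*149990)) = 1/((563012 - 18903)*(205153 - 149990)) = 1/(544109*55163) = (1/544109)*(1/55163) = 1/30014684767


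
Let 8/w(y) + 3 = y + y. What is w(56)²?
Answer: 64/11881 ≈ 0.0053868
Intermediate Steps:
w(y) = 8/(-3 + 2*y) (w(y) = 8/(-3 + (y + y)) = 8/(-3 + 2*y))
w(56)² = (8/(-3 + 2*56))² = (8/(-3 + 112))² = (8/109)² = 64/11881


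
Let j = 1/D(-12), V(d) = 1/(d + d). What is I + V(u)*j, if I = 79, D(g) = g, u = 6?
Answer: 11375/144 ≈ 78.993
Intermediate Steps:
V(d) = 1/(2*d)
j = -1/12 (j = 1/(-12) = -1/12 ≈ -0.083333)
I + V(u)*j = 79 + ((1/2)/6)*(-1/12) = 79 + ((1/2)*(1/6))*(-1/12) = 79 + (1/12)*(-1/12) = 79 - 1/144 = 11375/144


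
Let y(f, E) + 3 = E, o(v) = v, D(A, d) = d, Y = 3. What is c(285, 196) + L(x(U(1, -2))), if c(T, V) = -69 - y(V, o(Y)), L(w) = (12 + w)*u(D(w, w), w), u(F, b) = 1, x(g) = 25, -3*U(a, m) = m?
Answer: -32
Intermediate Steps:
U(a, m) = -m/3
y(f, E) = -3 + E
L(w) = 12 + w (L(w) = (12 + w)*1 = 12 + w)
c(T, V) = -69 (c(T, V) = -69 - (-3 + 3) = -69 - 1*0 = -69 + 0 = -69)
c(285, 196) + L(x(U(1, -2))) = -69 + (12 + 25) = -69 + 37 = -32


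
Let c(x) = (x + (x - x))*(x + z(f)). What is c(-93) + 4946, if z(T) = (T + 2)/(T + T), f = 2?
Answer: 13502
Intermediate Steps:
z(T) = (2 + T)/(2*T) (z(T) = (2 + T)/((2*T)) = (2 + T)*(1/(2*T)) = (2 + T)/(2*T))
c(x) = x*(1 + x) (c(x) = (x + (x - x))*(x + (1/2)*(2 + 2)/2) = (x + 0)*(x + (1/2)*(1/2)*4) = x*(x + 1) = x*(1 + x))
c(-93) + 4946 = -93*(1 - 93) + 4946 = -93*(-92) + 4946 = 8556 + 4946 = 13502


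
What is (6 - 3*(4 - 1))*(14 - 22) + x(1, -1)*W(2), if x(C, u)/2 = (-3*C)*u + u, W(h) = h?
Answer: 32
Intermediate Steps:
x(C, u) = 2*u - 6*C*u (x(C, u) = 2*((-3*C)*u + u) = 2*(-3*C*u + u) = 2*(u - 3*C*u) = 2*u - 6*C*u)
(6 - 3*(4 - 1))*(14 - 22) + x(1, -1)*W(2) = (6 - 3*(4 - 1))*(14 - 22) + (2*(-1)*(1 - 3*1))*2 = (6 - 3*3)*(-8) + (2*(-1)*(1 - 3))*2 = (6 - 9)*(-8) + (2*(-1)*(-2))*2 = -3*(-8) + 4*2 = 24 + 8 = 32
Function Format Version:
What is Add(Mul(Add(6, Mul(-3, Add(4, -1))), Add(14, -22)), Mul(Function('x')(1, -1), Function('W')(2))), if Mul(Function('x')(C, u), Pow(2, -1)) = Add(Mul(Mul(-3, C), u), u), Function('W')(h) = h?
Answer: 32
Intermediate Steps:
Function('x')(C, u) = Add(Mul(2, u), Mul(-6, C, u)) (Function('x')(C, u) = Mul(2, Add(Mul(Mul(-3, C), u), u)) = Mul(2, Add(Mul(-3, C, u), u)) = Mul(2, Add(u, Mul(-3, C, u))) = Add(Mul(2, u), Mul(-6, C, u)))
Add(Mul(Add(6, Mul(-3, Add(4, -1))), Add(14, -22)), Mul(Function('x')(1, -1), Function('W')(2))) = Add(Mul(Add(6, Mul(-3, Add(4, -1))), Add(14, -22)), Mul(Mul(2, -1, Add(1, Mul(-3, 1))), 2)) = Add(Mul(Add(6, Mul(-3, 3)), -8), Mul(Mul(2, -1, Add(1, -3)), 2)) = Add(Mul(Add(6, -9), -8), Mul(Mul(2, -1, -2), 2)) = Add(Mul(-3, -8), Mul(4, 2)) = Add(24, 8) = 32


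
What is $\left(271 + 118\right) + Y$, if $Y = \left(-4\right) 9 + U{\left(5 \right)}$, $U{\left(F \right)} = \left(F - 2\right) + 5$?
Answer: $361$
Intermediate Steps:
$U{\left(F \right)} = 3 + F$ ($U{\left(F \right)} = \left(-2 + F\right) + 5 = 3 + F$)
$Y = -28$ ($Y = \left(-4\right) 9 + \left(3 + 5\right) = -36 + 8 = -28$)
$\left(271 + 118\right) + Y = \left(271 + 118\right) - 28 = 389 - 28 = 361$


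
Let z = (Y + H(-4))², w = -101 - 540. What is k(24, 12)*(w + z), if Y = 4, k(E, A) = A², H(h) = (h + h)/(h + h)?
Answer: -88704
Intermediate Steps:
H(h) = 1 (H(h) = (2*h)/((2*h)) = (2*h)*(1/(2*h)) = 1)
w = -641
z = 25 (z = (4 + 1)² = 5² = 25)
k(24, 12)*(w + z) = 12²*(-641 + 25) = 144*(-616) = -88704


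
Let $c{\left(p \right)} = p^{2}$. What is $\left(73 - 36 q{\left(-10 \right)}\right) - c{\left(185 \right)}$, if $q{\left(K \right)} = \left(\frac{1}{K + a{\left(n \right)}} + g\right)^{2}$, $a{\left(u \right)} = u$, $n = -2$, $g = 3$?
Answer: $- \frac{137833}{4} \approx -34458.0$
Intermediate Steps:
$q{\left(K \right)} = \left(3 + \frac{1}{-2 + K}\right)^{2}$ ($q{\left(K \right)} = \left(\frac{1}{K - 2} + 3\right)^{2} = \left(\frac{1}{-2 + K} + 3\right)^{2} = \left(3 + \frac{1}{-2 + K}\right)^{2}$)
$\left(73 - 36 q{\left(-10 \right)}\right) - c{\left(185 \right)} = \left(73 - 36 \frac{\left(-5 + 3 \left(-10\right)\right)^{2}}{\left(-2 - 10\right)^{2}}\right) - 185^{2} = \left(73 - 36 \frac{\left(-5 - 30\right)^{2}}{144}\right) - 34225 = \left(73 - 36 \left(-35\right)^{2} \cdot \frac{1}{144}\right) - 34225 = \left(73 - 36 \cdot 1225 \cdot \frac{1}{144}\right) - 34225 = \left(73 - \frac{1225}{4}\right) - 34225 = - \frac{933}{4} - 34225 = - \frac{137833}{4}$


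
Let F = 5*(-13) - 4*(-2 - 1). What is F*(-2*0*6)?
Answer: 0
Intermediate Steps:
F = -53 (F = -65 - 4*(-3) = -65 + 12 = -53)
F*(-2*0*6) = -53*(-2*0)*6 = -0*6 = -53*0 = 0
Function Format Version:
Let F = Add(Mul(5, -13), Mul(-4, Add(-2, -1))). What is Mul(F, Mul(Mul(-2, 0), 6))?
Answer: 0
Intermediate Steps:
F = -53 (F = Add(-65, Mul(-4, -3)) = Add(-65, 12) = -53)
Mul(F, Mul(Mul(-2, 0), 6)) = Mul(-53, Mul(Mul(-2, 0), 6)) = Mul(-53, Mul(0, 6)) = Mul(-53, 0) = 0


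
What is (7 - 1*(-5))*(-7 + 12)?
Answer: 60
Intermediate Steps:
(7 - 1*(-5))*(-7 + 12) = (7 + 5)*5 = 12*5 = 60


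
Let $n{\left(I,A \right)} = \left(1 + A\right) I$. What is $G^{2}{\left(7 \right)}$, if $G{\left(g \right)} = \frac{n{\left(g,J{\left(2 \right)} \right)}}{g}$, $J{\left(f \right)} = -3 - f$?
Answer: $16$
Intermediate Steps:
$n{\left(I,A \right)} = I \left(1 + A\right)$
$G{\left(g \right)} = -4$ ($G{\left(g \right)} = \frac{g \left(1 - 5\right)}{g} = \frac{g \left(-4\right)}{g} = \frac{\left(-4\right) g}{g} = -4$)
$G^{2}{\left(7 \right)} = \left(-4\right)^{2} = 16$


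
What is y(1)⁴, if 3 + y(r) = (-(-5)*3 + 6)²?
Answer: 36804120336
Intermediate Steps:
y(r) = 438 (y(r) = -3 + (-(-5)*3 + 6)² = -3 + (-1*(-15) + 6)² = -3 + (15 + 6)² = -3 + 21² = -3 + 441 = 438)
y(1)⁴ = 438⁴ = 36804120336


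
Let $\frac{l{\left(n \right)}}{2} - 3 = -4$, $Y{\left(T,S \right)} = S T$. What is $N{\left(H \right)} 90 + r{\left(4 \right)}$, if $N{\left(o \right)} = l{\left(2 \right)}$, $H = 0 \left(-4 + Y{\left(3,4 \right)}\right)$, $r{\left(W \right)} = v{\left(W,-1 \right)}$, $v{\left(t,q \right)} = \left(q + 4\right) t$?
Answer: $-168$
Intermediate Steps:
$v{\left(t,q \right)} = t \left(4 + q\right)$ ($v{\left(t,q \right)} = \left(4 + q\right) t = t \left(4 + q\right)$)
$l{\left(n \right)} = -2$ ($l{\left(n \right)} = 6 + 2 \left(-4\right) = 6 - 8 = -2$)
$r{\left(W \right)} = 3 W$ ($r{\left(W \right)} = W \left(4 - 1\right) = W 3 = 3 W$)
$H = 0$ ($H = 0 \left(-4 + 4 \cdot 3\right) = 0 \left(-4 + 12\right) = 0 \cdot 8 = 0$)
$N{\left(o \right)} = -2$
$N{\left(H \right)} 90 + r{\left(4 \right)} = \left(-2\right) 90 + 3 \cdot 4 = -180 + 12 = -168$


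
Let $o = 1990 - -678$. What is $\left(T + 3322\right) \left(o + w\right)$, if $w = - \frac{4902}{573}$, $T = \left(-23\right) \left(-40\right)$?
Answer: $\frac{2154740868}{191} \approx 1.1281 \cdot 10^{7}$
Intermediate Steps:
$o = 2668$ ($o = 1990 + 678 = 2668$)
$T = 920$
$w = - \frac{1634}{191}$ ($w = \left(-4902\right) \frac{1}{573} = - \frac{1634}{191} \approx -8.555$)
$\left(T + 3322\right) \left(o + w\right) = \left(920 + 3322\right) \left(2668 - \frac{1634}{191}\right) = 4242 \cdot \frac{507954}{191} = \frac{2154740868}{191}$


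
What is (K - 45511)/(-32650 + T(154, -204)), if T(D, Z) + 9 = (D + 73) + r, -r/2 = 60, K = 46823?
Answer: -164/4069 ≈ -0.040305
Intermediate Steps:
r = -120 (r = -2*60 = -120)
T(D, Z) = -56 + D (T(D, Z) = -9 + ((D + 73) - 120) = -9 + ((73 + D) - 120) = -9 + (-47 + D) = -56 + D)
(K - 45511)/(-32650 + T(154, -204)) = (46823 - 45511)/(-32650 + (-56 + 154)) = 1312/(-32650 + 98) = 1312/(-32552) = 1312*(-1/32552) = -164/4069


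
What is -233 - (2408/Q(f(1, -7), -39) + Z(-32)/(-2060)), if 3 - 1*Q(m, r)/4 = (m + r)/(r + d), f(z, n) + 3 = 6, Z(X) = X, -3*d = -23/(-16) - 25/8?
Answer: -114317419/217845 ≈ -524.76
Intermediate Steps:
d = 9/16 (d = -(-23/(-16) - 25/8)/3 = -(-23*(-1/16) - 25*1/8)/3 = -(23/16 - 25/8)/3 = -1/3*(-27/16) = 9/16 ≈ 0.56250)
f(z, n) = 3 (f(z, n) = -3 + 6 = 3)
Q(m, r) = 12 - 4*(m + r)/(9/16 + r) (Q(m, r) = 12 - 4*(m + r)/(r + 9/16) = 12 - 4*(m + r)/(9/16 + r))
-233 - (2408/Q(f(1, -7), -39) + Z(-32)/(-2060)) = -233 - (2408/((4*(27 - 16*3 + 32*(-39))/(9 + 16*(-39)))) - 32/(-2060)) = -233 - (2408/((4*(27 - 48 - 1248)/(9 - 624))) - 32*(-1/2060)) = -233 - (2408/((4*(-1269)/(-615))) + 8/515) = -233 - (2408/((4*(-1/615)*(-1269))) + 8/515) = -233 - (2408/(1692/205) + 8/515) = -233 - (2408*(205/1692) + 8/515) = -233 - (123410/423 + 8/515) = -233 - 1*63559534/217845 = -233 - 63559534/217845 = -114317419/217845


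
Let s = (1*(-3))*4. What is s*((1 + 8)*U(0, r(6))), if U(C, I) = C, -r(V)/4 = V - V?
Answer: 0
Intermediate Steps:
r(V) = 0 (r(V) = -4*(V - V) = -4*0 = 0)
s = -12 (s = -3*4 = -12)
s*((1 + 8)*U(0, r(6))) = -12*(1 + 8)*0 = -108*0 = -12*0 = 0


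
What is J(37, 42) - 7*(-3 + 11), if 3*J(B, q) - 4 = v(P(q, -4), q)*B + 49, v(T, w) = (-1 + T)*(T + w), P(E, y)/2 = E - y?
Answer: 451063/3 ≈ 1.5035e+5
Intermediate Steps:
P(E, y) = -2*y + 2*E (P(E, y) = 2*(E - y) = -2*y + 2*E)
J(B, q) = 53/3 + B*(-8 + (8 + 2*q)**2 - 3*q + q*(8 + 2*q))/3 (J(B, q) = 4/3 + (((-2*(-4) + 2*q)**2 - (-2*(-4) + 2*q) - q + (-2*(-4) + 2*q)*q)*B + 49)/3 = 4/3 + (((8 + 2*q)**2 - (8 + 2*q) - q + (8 + 2*q)*q)*B + 49)/3 = 4/3 + (((8 + 2*q)**2 + (-8 - 2*q) - q + q*(8 + 2*q))*B + 49)/3 = 4/3 + ((-8 + (8 + 2*q)**2 - 3*q + q*(8 + 2*q))*B + 49)/3 = 4/3 + (B*(-8 + (8 + 2*q)**2 - 3*q + q*(8 + 2*q)) + 49)/3 = 4/3 + (49 + B*(-8 + (8 + 2*q)**2 - 3*q + q*(8 + 2*q)))/3 = 4/3 + (49/3 + B*(-8 + (8 + 2*q)**2 - 3*q + q*(8 + 2*q))/3) = 53/3 + B*(-8 + (8 + 2*q)**2 - 3*q + q*(8 + 2*q))/3)
J(37, 42) - 7*(-3 + 11) = (53/3 + (56/3)*37 + 2*37*42**2 + (37/3)*37*42) - 7*(-3 + 11) = (53/3 + 2072/3 + 2*37*1764 + 19166) - 7*8 = (53/3 + 2072/3 + 130536 + 19166) - 56 = 451231/3 - 56 = 451063/3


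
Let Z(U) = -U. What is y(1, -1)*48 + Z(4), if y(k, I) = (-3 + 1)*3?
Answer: -292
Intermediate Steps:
y(k, I) = -6 (y(k, I) = -2*3 = -6)
y(1, -1)*48 + Z(4) = -6*48 - 1*4 = -288 - 4 = -292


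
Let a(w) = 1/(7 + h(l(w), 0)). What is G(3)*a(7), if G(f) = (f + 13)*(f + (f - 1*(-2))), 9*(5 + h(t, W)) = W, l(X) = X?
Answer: 64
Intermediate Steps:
h(t, W) = -5 + W/9
a(w) = 1/2 (a(w) = 1/(7 + (-5 + (1/9)*0)) = 1/(7 + (-5 + 0)) = 1/(7 - 5) = 1/2)
G(f) = (2 + 2*f)*(13 + f) (G(f) = (13 + f)*(f + (f + 2)) = (13 + f)*(f + (2 + f)) = (13 + f)*(2 + 2*f) = (2 + 2*f)*(13 + f))
G(3)*a(7) = (26 + 2*3**2 + 28*3)*(1/2) = (26 + 2*9 + 84)*(1/2) = (26 + 18 + 84)*(1/2) = 128*(1/2) = 64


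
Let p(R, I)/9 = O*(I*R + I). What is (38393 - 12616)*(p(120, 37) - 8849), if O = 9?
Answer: 9119593276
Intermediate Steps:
p(R, I) = 81*I + 81*I*R (p(R, I) = 9*(9*(I*R + I)) = 9*(9*(I + I*R)) = 9*(9*I + 9*I*R) = 81*I + 81*I*R)
(38393 - 12616)*(p(120, 37) - 8849) = (38393 - 12616)*(81*37*(1 + 120) - 8849) = 25777*(81*37*121 - 8849) = 25777*(362637 - 8849) = 25777*353788 = 9119593276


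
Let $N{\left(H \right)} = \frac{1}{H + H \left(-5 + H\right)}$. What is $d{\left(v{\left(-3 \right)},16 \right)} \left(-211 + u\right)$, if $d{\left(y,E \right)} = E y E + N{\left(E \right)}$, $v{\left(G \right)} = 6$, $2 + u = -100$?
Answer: $- \frac{92307769}{192} \approx -4.8077 \cdot 10^{5}$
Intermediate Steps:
$u = -102$ ($u = -2 - 100 = -102$)
$d{\left(y,E \right)} = y E^{2} + \frac{1}{E \left(-4 + E\right)}$ ($d{\left(y,E \right)} = E y E + \frac{1}{E \left(-4 + E\right)} = y E^{2} + \frac{1}{E \left(-4 + E\right)}$)
$d{\left(v{\left(-3 \right)},16 \right)} \left(-211 + u\right) = \frac{1 + 6 \cdot 16^{3} \left(-4 + 16\right)}{16 \left(-4 + 16\right)} \left(-211 - 102\right) = \frac{1 + 6 \cdot 4096 \cdot 12}{16 \cdot 12} \left(-313\right) = \frac{1}{16} \cdot \frac{1}{12} \left(1 + 294912\right) \left(-313\right) = \frac{1}{16} \cdot \frac{1}{12} \cdot 294913 \left(-313\right) = \frac{294913}{192} \left(-313\right) = - \frac{92307769}{192}$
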